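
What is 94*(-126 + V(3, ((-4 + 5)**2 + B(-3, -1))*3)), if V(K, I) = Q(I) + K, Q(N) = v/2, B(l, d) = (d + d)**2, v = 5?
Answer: -11327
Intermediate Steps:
B(l, d) = 4*d**2 (B(l, d) = (2*d)**2 = 4*d**2)
Q(N) = 5/2
V(K, I) = 5/2 + K
94*(-126 + V(3, ((-4 + 5)**2 + B(-3, -1))*3)) = 94*(-126 + (5/2 + 3)) = 94*(-126 + 11/2) = 94*(-241/2) = -11327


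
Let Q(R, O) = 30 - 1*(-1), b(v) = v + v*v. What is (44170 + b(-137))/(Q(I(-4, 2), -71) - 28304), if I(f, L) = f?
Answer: -62802/28273 ≈ -2.2213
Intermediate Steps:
b(v) = v + v²
Q(R, O) = 31 (Q(R, O) = 30 + 1 = 31)
(44170 + b(-137))/(Q(I(-4, 2), -71) - 28304) = (44170 - 137*(1 - 137))/(31 - 28304) = (44170 - 137*(-136))/(-28273) = (44170 + 18632)*(-1/28273) = 62802*(-1/28273) = -62802/28273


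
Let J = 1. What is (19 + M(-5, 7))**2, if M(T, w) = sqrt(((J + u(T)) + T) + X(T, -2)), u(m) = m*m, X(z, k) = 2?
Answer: (19 + sqrt(23))**2 ≈ 566.24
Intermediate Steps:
u(m) = m**2
M(T, w) = sqrt(3 + T + T**2) (M(T, w) = sqrt(((1 + T**2) + T) + 2) = sqrt((1 + T + T**2) + 2) = sqrt(3 + T + T**2))
(19 + M(-5, 7))**2 = (19 + sqrt(3 - 5 + (-5)**2))**2 = (19 + sqrt(3 - 5 + 25))**2 = (19 + sqrt(23))**2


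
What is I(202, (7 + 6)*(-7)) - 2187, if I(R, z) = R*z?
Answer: -20569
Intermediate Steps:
I(202, (7 + 6)*(-7)) - 2187 = 202*((7 + 6)*(-7)) - 2187 = 202*(13*(-7)) - 2187 = 202*(-91) - 2187 = -18382 - 2187 = -20569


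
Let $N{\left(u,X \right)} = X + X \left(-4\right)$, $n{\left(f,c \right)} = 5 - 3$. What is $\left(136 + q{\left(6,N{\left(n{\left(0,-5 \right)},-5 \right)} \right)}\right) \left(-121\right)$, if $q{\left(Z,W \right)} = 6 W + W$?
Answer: $-29161$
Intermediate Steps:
$n{\left(f,c \right)} = 2$
$N{\left(u,X \right)} = - 3 X$ ($N{\left(u,X \right)} = X - 4 X = - 3 X$)
$q{\left(Z,W \right)} = 7 W$
$\left(136 + q{\left(6,N{\left(n{\left(0,-5 \right)},-5 \right)} \right)}\right) \left(-121\right) = \left(136 + 7 \left(\left(-3\right) \left(-5\right)\right)\right) \left(-121\right) = \left(136 + 7 \cdot 15\right) \left(-121\right) = \left(136 + 105\right) \left(-121\right) = 241 \left(-121\right) = -29161$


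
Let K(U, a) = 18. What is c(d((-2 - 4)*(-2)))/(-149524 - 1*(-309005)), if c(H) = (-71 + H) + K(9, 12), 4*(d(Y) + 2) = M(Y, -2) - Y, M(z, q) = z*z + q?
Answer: -45/318962 ≈ -0.00014108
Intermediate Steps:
M(z, q) = q + z² (M(z, q) = z² + q = q + z²)
d(Y) = -5/2 - Y/4 + Y²/4 (d(Y) = -2 + ((-2 + Y²) - Y)/4 = -2 + (-2 + Y² - Y)/4 = -2 + (-½ - Y/4 + Y²/4) = -5/2 - Y/4 + Y²/4)
c(H) = -53 + H (c(H) = (-71 + H) + 18 = -53 + H)
c(d((-2 - 4)*(-2)))/(-149524 - 1*(-309005)) = (-53 + (-5/2 - (-2 - 4)*(-2)/4 + ((-2 - 4)*(-2))²/4))/(-149524 - 1*(-309005)) = (-53 + (-5/2 - (-3)*(-2)/2 + (-6*(-2))²/4))/(-149524 + 309005) = (-53 + (-5/2 - ¼*12 + (¼)*12²))/159481 = (-53 + (-5/2 - 3 + (¼)*144))*(1/159481) = (-53 + (-5/2 - 3 + 36))*(1/159481) = (-53 + 61/2)*(1/159481) = -45/2*1/159481 = -45/318962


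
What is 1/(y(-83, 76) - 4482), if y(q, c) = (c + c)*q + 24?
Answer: -1/17074 ≈ -5.8569e-5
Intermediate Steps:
y(q, c) = 24 + 2*c*q (y(q, c) = (2*c)*q + 24 = 2*c*q + 24 = 24 + 2*c*q)
1/(y(-83, 76) - 4482) = 1/((24 + 2*76*(-83)) - 4482) = 1/((24 - 12616) - 4482) = 1/(-12592 - 4482) = 1/(-17074) = -1/17074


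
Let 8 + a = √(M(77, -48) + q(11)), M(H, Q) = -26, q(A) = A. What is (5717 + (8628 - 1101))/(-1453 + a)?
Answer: -1612457/177878 - 3311*I*√15/533634 ≈ -9.065 - 0.02403*I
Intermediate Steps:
a = -8 + I*√15 (a = -8 + √(-26 + 11) = -8 + √(-15) = -8 + I*√15 ≈ -8.0 + 3.873*I)
(5717 + (8628 - 1101))/(-1453 + a) = (5717 + (8628 - 1101))/(-1453 + (-8 + I*√15)) = (5717 + 7527)/(-1461 + I*√15) = 13244/(-1461 + I*√15)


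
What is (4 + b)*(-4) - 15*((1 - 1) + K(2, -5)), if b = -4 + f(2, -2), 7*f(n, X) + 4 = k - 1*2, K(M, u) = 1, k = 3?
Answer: -93/7 ≈ -13.286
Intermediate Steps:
f(n, X) = -3/7 (f(n, X) = -4/7 + (3 - 1*2)/7 = -4/7 + (3 - 2)/7 = -4/7 + (⅐)*1 = -4/7 + ⅐ = -3/7)
b = -31/7 (b = -4 - 3/7 = -31/7 ≈ -4.4286)
(4 + b)*(-4) - 15*((1 - 1) + K(2, -5)) = (4 - 31/7)*(-4) - 15*((1 - 1) + 1) = -3/7*(-4) - 15*(0 + 1) = 12/7 - 15*1 = 12/7 - 15 = -93/7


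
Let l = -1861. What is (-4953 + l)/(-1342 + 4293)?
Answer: -6814/2951 ≈ -2.3090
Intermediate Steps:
(-4953 + l)/(-1342 + 4293) = (-4953 - 1861)/(-1342 + 4293) = -6814/2951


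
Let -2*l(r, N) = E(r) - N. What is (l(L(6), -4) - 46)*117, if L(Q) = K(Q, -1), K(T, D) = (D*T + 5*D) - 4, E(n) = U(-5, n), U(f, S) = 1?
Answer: -11349/2 ≈ -5674.5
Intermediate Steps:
E(n) = 1
K(T, D) = -4 + 5*D + D*T (K(T, D) = (5*D + D*T) - 4 = -4 + 5*D + D*T)
L(Q) = -9 - Q (L(Q) = -4 + 5*(-1) - Q = -4 - 5 - Q = -9 - Q)
l(r, N) = -½ + N/2 (l(r, N) = -(1 - N)/2 = -½ + N/2)
(l(L(6), -4) - 46)*117 = ((-½ + (½)*(-4)) - 46)*117 = ((-½ - 2) - 46)*117 = (-5/2 - 46)*117 = -97/2*117 = -11349/2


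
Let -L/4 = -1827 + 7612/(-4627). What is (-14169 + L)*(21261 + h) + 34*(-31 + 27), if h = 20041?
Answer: -1309910038770/4627 ≈ -2.8310e+8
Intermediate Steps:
L = 33844564/4627 (L = -4*(-1827 + 7612/(-4627)) = -4*(-1827 + 7612*(-1/4627)) = -4*(-1827 - 7612/4627) = -4*(-8461141/4627) = 33844564/4627 ≈ 7314.6)
(-14169 + L)*(21261 + h) + 34*(-31 + 27) = (-14169 + 33844564/4627)*(21261 + 20041) + 34*(-31 + 27) = -31715399/4627*41302 + 34*(-4) = -1309909409498/4627 - 136 = -1309910038770/4627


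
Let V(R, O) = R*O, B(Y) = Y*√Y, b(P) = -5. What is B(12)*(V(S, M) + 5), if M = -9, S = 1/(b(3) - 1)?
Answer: 156*√3 ≈ 270.20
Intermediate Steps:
B(Y) = Y^(3/2)
S = -⅙ (S = 1/(-5 - 1) = 1/(-6) = -⅙ ≈ -0.16667)
V(R, O) = O*R
B(12)*(V(S, M) + 5) = 12^(3/2)*(-9*(-⅙) + 5) = (24*√3)*(3/2 + 5) = (24*√3)*(13/2) = 156*√3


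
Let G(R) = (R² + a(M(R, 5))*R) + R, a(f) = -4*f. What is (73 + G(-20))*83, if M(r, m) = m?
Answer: 70799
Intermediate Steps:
G(R) = R² - 19*R (G(R) = (R² + (-4*5)*R) + R = (R² - 20*R) + R = R² - 19*R)
(73 + G(-20))*83 = (73 - 20*(-19 - 20))*83 = (73 - 20*(-39))*83 = (73 + 780)*83 = 853*83 = 70799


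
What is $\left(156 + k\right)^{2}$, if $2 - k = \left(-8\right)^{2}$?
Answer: $8836$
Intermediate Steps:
$k = -62$ ($k = 2 - \left(-8\right)^{2} = 2 - 64 = -62$)
$\left(156 + k\right)^{2} = \left(156 - 62\right)^{2} = 94^{2} = 8836$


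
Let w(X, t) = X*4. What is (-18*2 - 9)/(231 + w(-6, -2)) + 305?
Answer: 7010/23 ≈ 304.78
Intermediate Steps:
w(X, t) = 4*X
(-18*2 - 9)/(231 + w(-6, -2)) + 305 = (-18*2 - 9)/(231 + 4*(-6)) + 305 = (-36 - 9)/(231 - 24) + 305 = -45/207 + 305 = -45*1/207 + 305 = -5/23 + 305 = 7010/23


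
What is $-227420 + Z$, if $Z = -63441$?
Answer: $-290861$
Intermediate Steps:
$-227420 + Z = -227420 - 63441 = -290861$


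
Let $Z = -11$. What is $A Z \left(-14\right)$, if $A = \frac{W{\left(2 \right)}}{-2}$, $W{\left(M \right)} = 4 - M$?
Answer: $-154$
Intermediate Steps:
$A = -1$ ($A = \frac{4 - 2}{-2} = \left(4 - 2\right) \left(- \frac{1}{2}\right) = 2 \left(- \frac{1}{2}\right) = -1$)
$A Z \left(-14\right) = \left(-1\right) \left(-11\right) \left(-14\right) = 11 \left(-14\right) = -154$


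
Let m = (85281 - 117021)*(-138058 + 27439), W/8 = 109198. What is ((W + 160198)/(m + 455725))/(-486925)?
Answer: -1033782/1709838493586125 ≈ -6.0461e-10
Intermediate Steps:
W = 873584 (W = 8*109198 = 873584)
m = 3511047060 (m = -31740*(-110619) = 3511047060)
((W + 160198)/(m + 455725))/(-486925) = ((873584 + 160198)/(3511047060 + 455725))/(-486925) = (1033782/3511502785)*(-1/486925) = -1033782/1709838493586125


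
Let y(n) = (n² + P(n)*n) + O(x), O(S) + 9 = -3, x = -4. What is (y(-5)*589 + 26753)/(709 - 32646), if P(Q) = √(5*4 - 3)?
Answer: -34410/31937 + 2945*√17/31937 ≈ -0.69723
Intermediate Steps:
O(S) = -12 (O(S) = -9 - 3 = -12)
P(Q) = √17 (P(Q) = √(20 - 3) = √17)
y(n) = -12 + n² + n*√17 (y(n) = (n² + √17*n) - 12 = (n² + n*√17) - 12 = -12 + n² + n*√17)
(y(-5)*589 + 26753)/(709 - 32646) = ((-12 + (-5)² - 5*√17)*589 + 26753)/(709 - 32646) = ((-12 + 25 - 5*√17)*589 + 26753)/(-31937) = ((13 - 5*√17)*589 + 26753)*(-1/31937) = ((7657 - 2945*√17) + 26753)*(-1/31937) = (34410 - 2945*√17)*(-1/31937) = -34410/31937 + 2945*√17/31937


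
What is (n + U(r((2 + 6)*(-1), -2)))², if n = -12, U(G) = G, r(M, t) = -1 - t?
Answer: 121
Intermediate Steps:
(n + U(r((2 + 6)*(-1), -2)))² = (-12 + (-1 - 1*(-2)))² = (-12 + (-1 + 2))² = (-12 + 1)² = (-11)² = 121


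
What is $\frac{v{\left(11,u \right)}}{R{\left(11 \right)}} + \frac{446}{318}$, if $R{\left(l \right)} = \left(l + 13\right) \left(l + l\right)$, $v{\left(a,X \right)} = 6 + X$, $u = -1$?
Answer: $\frac{13171}{9328} \approx 1.412$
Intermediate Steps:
$R{\left(l \right)} = 2 l \left(13 + l\right)$ ($R{\left(l \right)} = \left(13 + l\right) 2 l = 2 l \left(13 + l\right)$)
$\frac{v{\left(11,u \right)}}{R{\left(11 \right)}} + \frac{446}{318} = \frac{6 - 1}{2 \cdot 11 \left(13 + 11\right)} + \frac{446}{318} = \frac{5}{2 \cdot 11 \cdot 24} + 446 \cdot \frac{1}{318} = \frac{5}{528} + \frac{223}{159} = \frac{13171}{9328}$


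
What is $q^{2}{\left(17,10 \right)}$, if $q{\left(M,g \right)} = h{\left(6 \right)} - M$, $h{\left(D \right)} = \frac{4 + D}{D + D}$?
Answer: $\frac{9409}{36} \approx 261.36$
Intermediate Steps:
$h{\left(D \right)} = \frac{4 + D}{2 D}$
$q{\left(M,g \right)} = \frac{5}{6} - M$ ($q{\left(M,g \right)} = \frac{4 + 6}{2 \cdot 6} - M = \frac{1}{2} \cdot \frac{1}{6} \cdot 10 - M = \frac{5}{6} - M$)
$q^{2}{\left(17,10 \right)} = \left(\frac{5}{6} - 17\right)^{2} = \left(- \frac{97}{6}\right)^{2} = \frac{9409}{36}$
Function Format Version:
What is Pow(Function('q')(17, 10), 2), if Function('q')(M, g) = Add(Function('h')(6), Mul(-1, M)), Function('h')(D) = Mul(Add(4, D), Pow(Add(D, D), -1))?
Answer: Rational(9409, 36) ≈ 261.36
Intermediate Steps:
Function('h')(D) = Mul(Rational(1, 2), Pow(D, -1), Add(4, D)) (Function('h')(D) = Mul(Add(4, D), Pow(Mul(2, D), -1)) = Mul(Add(4, D), Mul(Rational(1, 2), Pow(D, -1))) = Mul(Rational(1, 2), Pow(D, -1), Add(4, D)))
Function('q')(M, g) = Add(Rational(5, 6), Mul(-1, M)) (Function('q')(M, g) = Add(Mul(Rational(1, 2), Pow(6, -1), Add(4, 6)), Mul(-1, M)) = Add(Mul(Rational(1, 2), Rational(1, 6), 10), Mul(-1, M)) = Add(Rational(5, 6), Mul(-1, M)))
Pow(Function('q')(17, 10), 2) = Pow(Add(Rational(5, 6), Mul(-1, 17)), 2) = Pow(Add(Rational(5, 6), -17), 2) = Pow(Rational(-97, 6), 2) = Rational(9409, 36)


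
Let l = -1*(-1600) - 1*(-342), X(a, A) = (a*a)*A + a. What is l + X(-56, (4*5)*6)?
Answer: 378206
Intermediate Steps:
X(a, A) = a + A*a² (X(a, A) = a²*A + a = A*a² + a = a + A*a²)
l = 1942 (l = 1600 + 342 = 1942)
l + X(-56, (4*5)*6) = 1942 - 56*(1 + ((4*5)*6)*(-56)) = 1942 - 56*(1 + (20*6)*(-56)) = 1942 - 56*(1 + 120*(-56)) = 1942 - 56*(1 - 6720) = 1942 - 56*(-6719) = 1942 + 376264 = 378206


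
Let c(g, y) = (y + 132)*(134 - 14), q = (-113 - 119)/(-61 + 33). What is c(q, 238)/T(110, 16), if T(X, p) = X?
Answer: 4440/11 ≈ 403.64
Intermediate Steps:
q = 58/7 (q = -232/(-28) = -232*(-1/28) = 58/7 ≈ 8.2857)
c(g, y) = 15840 + 120*y (c(g, y) = (132 + y)*120 = 15840 + 120*y)
c(q, 238)/T(110, 16) = (15840 + 120*238)/110 = (15840 + 28560)*(1/110) = 44400*(1/110) = 4440/11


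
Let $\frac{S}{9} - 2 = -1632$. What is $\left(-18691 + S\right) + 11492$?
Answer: $-21869$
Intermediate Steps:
$S = -14670$ ($S = 18 + 9 \left(-1632\right) = 18 - 14688 = -14670$)
$\left(-18691 + S\right) + 11492 = \left(-18691 - 14670\right) + 11492 = -33361 + 11492 = -21869$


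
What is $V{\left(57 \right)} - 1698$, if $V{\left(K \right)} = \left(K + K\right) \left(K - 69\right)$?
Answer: $-3066$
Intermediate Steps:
$V{\left(K \right)} = 2 K \left(-69 + K\right)$
$V{\left(57 \right)} - 1698 = 2 \cdot 57 \left(-69 + 57\right) - 1698 = 2 \cdot 57 \left(-12\right) - 1698 = -1368 - 1698 = -3066$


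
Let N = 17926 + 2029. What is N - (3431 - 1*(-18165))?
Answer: -1641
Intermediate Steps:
N = 19955
N - (3431 - 1*(-18165)) = 19955 - (3431 - 1*(-18165)) = 19955 - (3431 + 18165) = 19955 - 1*21596 = 19955 - 21596 = -1641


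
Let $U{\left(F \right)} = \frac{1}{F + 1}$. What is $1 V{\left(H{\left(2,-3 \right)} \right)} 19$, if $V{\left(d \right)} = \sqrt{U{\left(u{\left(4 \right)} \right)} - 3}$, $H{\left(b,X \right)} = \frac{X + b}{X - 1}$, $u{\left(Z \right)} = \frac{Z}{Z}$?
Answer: $\frac{19 i \sqrt{10}}{2} \approx 30.042 i$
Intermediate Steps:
$u{\left(Z \right)} = 1$
$H{\left(b,X \right)} = \frac{X + b}{-1 + X}$
$U{\left(F \right)} = \frac{1}{1 + F}$
$V{\left(d \right)} = \frac{i \sqrt{10}}{2}$ ($V{\left(d \right)} = \sqrt{\frac{1}{1 + 1} - 3} = \sqrt{\frac{1}{2} - 3} = \sqrt{- \frac{5}{2}} = \frac{i \sqrt{10}}{2}$)
$1 V{\left(H{\left(2,-3 \right)} \right)} 19 = 1 \frac{i \sqrt{10}}{2} \cdot 19 = \frac{i \sqrt{10}}{2} \cdot 19 = \frac{19 i \sqrt{10}}{2}$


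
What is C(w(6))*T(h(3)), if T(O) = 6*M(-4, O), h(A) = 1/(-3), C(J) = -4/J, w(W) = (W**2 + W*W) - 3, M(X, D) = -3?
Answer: 24/23 ≈ 1.0435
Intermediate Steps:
w(W) = -3 + 2*W**2 (w(W) = (W**2 + W**2) - 3 = 2*W**2 - 3 = -3 + 2*W**2)
h(A) = -1/3 (h(A) = 1*(-1/3) = -1/3)
T(O) = -18 (T(O) = 6*(-3) = -18)
C(w(6))*T(h(3)) = -4/(-3 + 2*6**2)*(-18) = -4/(-3 + 2*36)*(-18) = -4/(-3 + 72)*(-18) = -4/69*(-18) = 24/23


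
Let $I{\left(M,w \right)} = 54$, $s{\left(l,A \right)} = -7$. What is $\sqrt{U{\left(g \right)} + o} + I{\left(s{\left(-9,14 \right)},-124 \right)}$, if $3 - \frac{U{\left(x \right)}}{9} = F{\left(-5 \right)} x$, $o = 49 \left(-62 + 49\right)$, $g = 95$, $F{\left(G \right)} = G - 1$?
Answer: $54 + 2 \sqrt{1130} \approx 121.23$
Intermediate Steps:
$F{\left(G \right)} = -1 + G$
$o = -637$ ($o = 49 \left(-13\right) = -637$)
$U{\left(x \right)} = 27 + 54 x$ ($U{\left(x \right)} = 27 - 9 \left(-1 - 5\right) x = 27 - 9 \left(- 6 x\right) = 27 + 54 x$)
$\sqrt{U{\left(g \right)} + o} + I{\left(s{\left(-9,14 \right)},-124 \right)} = \sqrt{\left(27 + 54 \cdot 95\right) - 637} + 54 = \sqrt{\left(27 + 5130\right) - 637} + 54 = \sqrt{5157 - 637} + 54 = \sqrt{4520} + 54 = 2 \sqrt{1130} + 54 = 54 + 2 \sqrt{1130}$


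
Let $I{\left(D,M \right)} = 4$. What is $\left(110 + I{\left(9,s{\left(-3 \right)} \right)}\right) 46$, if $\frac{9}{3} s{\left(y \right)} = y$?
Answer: $5244$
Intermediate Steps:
$s{\left(y \right)} = \frac{y}{3}$
$\left(110 + I{\left(9,s{\left(-3 \right)} \right)}\right) 46 = \left(110 + 4\right) 46 = 114 \cdot 46 = 5244$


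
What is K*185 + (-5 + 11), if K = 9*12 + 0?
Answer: 19986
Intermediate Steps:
K = 108 (K = 108 + 0 = 108)
K*185 + (-5 + 11) = 108*185 + (-5 + 11) = 19980 + 6 = 19986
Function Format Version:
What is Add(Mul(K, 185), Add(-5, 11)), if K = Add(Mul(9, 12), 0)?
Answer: 19986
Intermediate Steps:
K = 108 (K = Add(108, 0) = 108)
Add(Mul(K, 185), Add(-5, 11)) = Add(Mul(108, 185), Add(-5, 11)) = Add(19980, 6) = 19986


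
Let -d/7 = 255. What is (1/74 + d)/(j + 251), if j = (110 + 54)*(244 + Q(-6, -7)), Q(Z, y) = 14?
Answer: -132089/3149662 ≈ -0.041938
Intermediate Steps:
d = -1785 (d = -7*255 = -1785)
j = 42312 (j = (110 + 54)*(244 + 14) = 164*258 = 42312)
(1/74 + d)/(j + 251) = (1/74 - 1785)/(42312 + 251) = (1/74 - 1785)/42563 = -132089/74*1/42563 = -132089/3149662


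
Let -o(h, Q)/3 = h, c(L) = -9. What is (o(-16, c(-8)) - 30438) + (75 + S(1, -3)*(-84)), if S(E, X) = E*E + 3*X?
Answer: -29643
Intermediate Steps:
S(E, X) = E² + 3*X
o(h, Q) = -3*h
(o(-16, c(-8)) - 30438) + (75 + S(1, -3)*(-84)) = (-3*(-16) - 30438) + (75 + (1² + 3*(-3))*(-84)) = (48 - 30438) + (75 + (1 - 9)*(-84)) = -30390 + (75 - 8*(-84)) = -30390 + (75 + 672) = -30390 + 747 = -29643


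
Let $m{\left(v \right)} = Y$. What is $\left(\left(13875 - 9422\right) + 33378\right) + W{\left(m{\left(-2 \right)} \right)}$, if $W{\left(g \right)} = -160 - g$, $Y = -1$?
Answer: $37672$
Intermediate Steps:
$m{\left(v \right)} = -1$
$\left(\left(13875 - 9422\right) + 33378\right) + W{\left(m{\left(-2 \right)} \right)} = \left(\left(13875 - 9422\right) + 33378\right) - 159 = \left(4453 + 33378\right) + \left(-160 + 1\right) = 37831 - 159 = 37672$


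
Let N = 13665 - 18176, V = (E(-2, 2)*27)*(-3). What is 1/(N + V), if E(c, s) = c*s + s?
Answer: -1/4349 ≈ -0.00022994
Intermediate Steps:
E(c, s) = s + c*s
V = 162 (V = ((2*(1 - 2))*27)*(-3) = ((2*(-1))*27)*(-3) = -2*27*(-3) = -54*(-3) = 162)
N = -4511
1/(N + V) = 1/(-4511 + 162) = 1/(-4349) = -1/4349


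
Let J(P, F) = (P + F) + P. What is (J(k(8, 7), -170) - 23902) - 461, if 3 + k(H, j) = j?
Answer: -24525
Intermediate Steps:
k(H, j) = -3 + j
J(P, F) = F + 2*P (J(P, F) = (F + P) + P = F + 2*P)
(J(k(8, 7), -170) - 23902) - 461 = ((-170 + 2*(-3 + 7)) - 23902) - 461 = ((-170 + 2*4) - 23902) - 461 = ((-170 + 8) - 23902) - 461 = (-162 - 23902) - 461 = -24064 - 461 = -24525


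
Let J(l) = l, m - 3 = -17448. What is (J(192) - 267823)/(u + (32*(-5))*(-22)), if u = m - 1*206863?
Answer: 267631/220788 ≈ 1.2122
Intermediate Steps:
m = -17445 (m = 3 - 17448 = -17445)
u = -224308 (u = -17445 - 1*206863 = -17445 - 206863 = -224308)
(J(192) - 267823)/(u + (32*(-5))*(-22)) = (192 - 267823)/(-224308 + (32*(-5))*(-22)) = -267631/(-224308 - 160*(-22)) = -267631/(-224308 + 3520) = -267631/(-220788) = -267631*(-1/220788) = 267631/220788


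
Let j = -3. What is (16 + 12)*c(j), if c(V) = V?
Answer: -84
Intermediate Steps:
(16 + 12)*c(j) = (16 + 12)*(-3) = 28*(-3) = -84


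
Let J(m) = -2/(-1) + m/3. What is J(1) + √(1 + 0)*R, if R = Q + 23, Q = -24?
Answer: 4/3 ≈ 1.3333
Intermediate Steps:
J(m) = 2 + m/3 (J(m) = -2*(-1) + m*(⅓) = 2 + m/3)
R = -1 (R = -24 + 23 = -1)
J(1) + √(1 + 0)*R = (2 + (⅓)*1) + √(1 + 0)*(-1) = (2 + ⅓) + √1*(-1) = 7/3 + 1*(-1) = 7/3 - 1 = 4/3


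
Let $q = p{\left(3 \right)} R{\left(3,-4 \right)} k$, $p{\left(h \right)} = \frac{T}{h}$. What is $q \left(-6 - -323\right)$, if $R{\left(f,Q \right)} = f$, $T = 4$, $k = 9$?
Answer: $11412$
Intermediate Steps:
$p{\left(h \right)} = \frac{4}{h}$
$q = 36$ ($q = \frac{4}{3} \cdot 3 \cdot 9 = 4 \cdot 9 = 36$)
$q \left(-6 - -323\right) = 36 \left(-6 - -323\right) = 36 \left(-6 + 323\right) = 36 \cdot 317 = 11412$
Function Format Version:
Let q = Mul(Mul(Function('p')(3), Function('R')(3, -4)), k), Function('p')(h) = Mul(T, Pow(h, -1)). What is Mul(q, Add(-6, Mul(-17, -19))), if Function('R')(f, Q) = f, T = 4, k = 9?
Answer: 11412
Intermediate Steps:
Function('p')(h) = Mul(4, Pow(h, -1))
q = 36 (q = Mul(Mul(Mul(4, Pow(3, -1)), 3), 9) = Mul(Mul(Mul(4, Rational(1, 3)), 3), 9) = Mul(Mul(Rational(4, 3), 3), 9) = Mul(4, 9) = 36)
Mul(q, Add(-6, Mul(-17, -19))) = Mul(36, Add(-6, Mul(-17, -19))) = Mul(36, Add(-6, 323)) = Mul(36, 317) = 11412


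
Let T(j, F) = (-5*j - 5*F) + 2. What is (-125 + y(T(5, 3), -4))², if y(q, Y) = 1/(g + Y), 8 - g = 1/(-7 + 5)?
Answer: 1261129/81 ≈ 15570.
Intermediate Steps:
g = 17/2 (g = 8 - 1/(-7 + 5) = 8 - 1/(-2) = 8 - 1*(-½) = 8 + ½ = 17/2 ≈ 8.5000)
T(j, F) = 2 - 5*F - 5*j (T(j, F) = (-5*F - 5*j) + 2 = 2 - 5*F - 5*j)
y(q, Y) = 1/(17/2 + Y)
(-125 + y(T(5, 3), -4))² = (-125 + 2/(17 + 2*(-4)))² = (-125 + 2/(17 - 8))² = (-125 + 2/9)² = (-1123/9)² = 1261129/81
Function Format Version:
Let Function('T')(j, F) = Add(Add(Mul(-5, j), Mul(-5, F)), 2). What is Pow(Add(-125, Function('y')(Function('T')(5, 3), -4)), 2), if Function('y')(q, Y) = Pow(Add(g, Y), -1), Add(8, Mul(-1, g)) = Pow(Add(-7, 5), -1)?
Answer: Rational(1261129, 81) ≈ 15570.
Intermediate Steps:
g = Rational(17, 2) (g = Add(8, Mul(-1, Pow(Add(-7, 5), -1))) = Add(8, Mul(-1, Pow(-2, -1))) = Add(8, Mul(-1, Rational(-1, 2))) = Add(8, Rational(1, 2)) = Rational(17, 2) ≈ 8.5000)
Function('T')(j, F) = Add(2, Mul(-5, F), Mul(-5, j)) (Function('T')(j, F) = Add(Add(Mul(-5, F), Mul(-5, j)), 2) = Add(2, Mul(-5, F), Mul(-5, j)))
Function('y')(q, Y) = Pow(Add(Rational(17, 2), Y), -1)
Pow(Add(-125, Function('y')(Function('T')(5, 3), -4)), 2) = Pow(Add(-125, Mul(2, Pow(Add(17, Mul(2, -4)), -1))), 2) = Pow(Add(-125, Mul(2, Pow(Add(17, -8), -1))), 2) = Pow(Add(-125, Mul(2, Pow(9, -1))), 2) = Pow(Add(-125, Mul(2, Rational(1, 9))), 2) = Pow(Add(-125, Rational(2, 9)), 2) = Pow(Rational(-1123, 9), 2) = Rational(1261129, 81)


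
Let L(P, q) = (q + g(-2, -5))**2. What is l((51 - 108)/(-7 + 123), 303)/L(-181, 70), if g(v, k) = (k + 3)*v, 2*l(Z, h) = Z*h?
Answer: -17271/1270432 ≈ -0.013595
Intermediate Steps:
l(Z, h) = Z*h/2 (l(Z, h) = (Z*h)/2 = Z*h/2)
g(v, k) = v*(3 + k) (g(v, k) = (3 + k)*v = v*(3 + k))
L(P, q) = (4 + q)**2 (L(P, q) = (q - 2*(3 - 5))**2 = (q - 2*(-2))**2 = (q + 4)**2 = (4 + q)**2)
l((51 - 108)/(-7 + 123), 303)/L(-181, 70) = ((1/2)*((51 - 108)/(-7 + 123))*303)/((4 + 70)**2) = ((1/2)*(-57/116)*303)/(74**2) = ((1/2)*(-57*1/116)*303)/5476 = ((1/2)*(-57/116)*303)*(1/5476) = -17271/232*1/5476 = -17271/1270432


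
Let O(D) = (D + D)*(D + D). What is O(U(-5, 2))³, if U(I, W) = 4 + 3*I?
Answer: 113379904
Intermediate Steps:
O(D) = 4*D² (O(D) = (2*D)*(2*D) = 4*D²)
O(U(-5, 2))³ = (4*(4 + 3*(-5))²)³ = (4*(4 - 15)²)³ = (4*(-11)²)³ = (4*121)³ = 484³ = 113379904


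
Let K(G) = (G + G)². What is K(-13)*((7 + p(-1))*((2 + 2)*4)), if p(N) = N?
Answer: 64896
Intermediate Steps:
K(G) = 4*G² (K(G) = (2*G)² = 4*G²)
K(-13)*((7 + p(-1))*((2 + 2)*4)) = (4*(-13)²)*((7 - 1)*((2 + 2)*4)) = (4*169)*(6*(4*4)) = 676*(6*16) = 676*96 = 64896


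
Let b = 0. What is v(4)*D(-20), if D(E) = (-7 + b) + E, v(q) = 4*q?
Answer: -432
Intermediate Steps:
D(E) = -7 + E (D(E) = (-7 + 0) + E = -7 + E)
v(4)*D(-20) = (4*4)*(-7 - 20) = 16*(-27) = -432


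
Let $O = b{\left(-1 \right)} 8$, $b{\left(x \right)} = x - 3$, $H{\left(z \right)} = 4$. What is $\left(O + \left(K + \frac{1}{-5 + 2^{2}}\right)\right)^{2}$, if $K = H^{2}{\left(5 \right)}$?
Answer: $289$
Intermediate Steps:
$K = 16$ ($K = 4^{2} = 16$)
$b{\left(x \right)} = -3 + x$
$O = -32$ ($O = \left(-3 - 1\right) 8 = \left(-4\right) 8 = -32$)
$\left(O + \left(K + \frac{1}{-5 + 2^{2}}\right)\right)^{2} = \left(-32 + \left(16 + \frac{1}{-5 + 2^{2}}\right)\right)^{2} = \left(-32 + \left(16 + \frac{1}{-5 + 4}\right)\right)^{2} = \left(-32 + \left(16 + \frac{1}{-1}\right)\right)^{2} = \left(-32 + \left(16 - 1\right)\right)^{2} = \left(-32 + 15\right)^{2} = \left(-17\right)^{2} = 289$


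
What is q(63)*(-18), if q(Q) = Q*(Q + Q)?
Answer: -142884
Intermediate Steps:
q(Q) = 2*Q**2 (q(Q) = Q*(2*Q) = 2*Q**2)
q(63)*(-18) = (2*63**2)*(-18) = (2*3969)*(-18) = 7938*(-18) = -142884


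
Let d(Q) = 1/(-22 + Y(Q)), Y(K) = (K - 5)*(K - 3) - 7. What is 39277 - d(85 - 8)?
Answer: 208128822/5299 ≈ 39277.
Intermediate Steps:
Y(K) = -7 + (-5 + K)*(-3 + K) (Y(K) = (-5 + K)*(-3 + K) - 7 = -7 + (-5 + K)*(-3 + K))
d(Q) = 1/(-14 + Q² - 8*Q) (d(Q) = 1/(-22 + (8 + Q² - 8*Q)) = 1/(-14 + Q² - 8*Q))
39277 - d(85 - 8) = 39277 - 1/(-14 + (85 - 8)² - 8*(85 - 8)) = 39277 - 1/(-14 + 77² - 8*77) = 39277 - 1/(-14 + 5929 - 616) = 39277 - 1/5299 = 208128822/5299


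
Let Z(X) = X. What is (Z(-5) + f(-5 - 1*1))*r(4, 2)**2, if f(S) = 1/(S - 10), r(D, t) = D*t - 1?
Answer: -3969/16 ≈ -248.06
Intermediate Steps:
r(D, t) = -1 + D*t
f(S) = 1/(-10 + S)
(Z(-5) + f(-5 - 1*1))*r(4, 2)**2 = (-5 + 1/(-10 + (-5 - 1*1)))*(-1 + 4*2)**2 = (-5 + 1/(-10 + (-5 - 1)))*(-1 + 8)**2 = (-5 + 1/(-10 - 6))*7**2 = (-5 + 1/(-16))*49 = (-5 - 1/16)*49 = -81/16*49 = -3969/16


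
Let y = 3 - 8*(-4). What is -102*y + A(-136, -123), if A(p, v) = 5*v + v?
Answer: -4308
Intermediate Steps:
A(p, v) = 6*v
y = 35 (y = 3 + 32 = 35)
-102*y + A(-136, -123) = -102*35 + 6*(-123) = -3570 - 738 = -4308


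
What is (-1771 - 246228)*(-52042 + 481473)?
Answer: -106498458569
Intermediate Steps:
(-1771 - 246228)*(-52042 + 481473) = -247999*429431 = -106498458569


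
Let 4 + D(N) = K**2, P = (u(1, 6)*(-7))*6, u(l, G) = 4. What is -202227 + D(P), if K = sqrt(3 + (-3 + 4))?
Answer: -202227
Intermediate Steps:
P = -168 (P = (4*(-7))*6 = -28*6 = -168)
K = 2 (K = sqrt(3 + 1) = sqrt(4) = 2)
D(N) = 0 (D(N) = -4 + 2**2 = -4 + 4 = 0)
-202227 + D(P) = -202227 + 0 = -202227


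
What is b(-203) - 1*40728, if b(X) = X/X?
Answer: -40727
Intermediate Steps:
b(X) = 1
b(-203) - 1*40728 = 1 - 1*40728 = 1 - 40728 = -40727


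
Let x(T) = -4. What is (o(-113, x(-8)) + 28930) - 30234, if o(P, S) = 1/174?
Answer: -226895/174 ≈ -1304.0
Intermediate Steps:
o(P, S) = 1/174
(o(-113, x(-8)) + 28930) - 30234 = (1/174 + 28930) - 30234 = 5033821/174 - 30234 = -226895/174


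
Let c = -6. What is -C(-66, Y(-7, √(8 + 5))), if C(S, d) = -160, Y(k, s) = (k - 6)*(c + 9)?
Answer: 160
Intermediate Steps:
Y(k, s) = -18 + 3*k (Y(k, s) = (k - 6)*(-6 + 9) = (-6 + k)*3 = -18 + 3*k)
-C(-66, Y(-7, √(8 + 5))) = -1*(-160) = 160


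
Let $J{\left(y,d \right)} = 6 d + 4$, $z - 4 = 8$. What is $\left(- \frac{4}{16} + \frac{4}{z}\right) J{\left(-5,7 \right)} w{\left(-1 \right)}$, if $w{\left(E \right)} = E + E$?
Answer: $- \frac{23}{3} \approx -7.6667$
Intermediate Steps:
$w{\left(E \right)} = 2 E$
$z = 12$ ($z = 4 + 8 = 12$)
$J{\left(y,d \right)} = 4 + 6 d$
$\left(- \frac{4}{16} + \frac{4}{z}\right) J{\left(-5,7 \right)} w{\left(-1 \right)} = \left(- \frac{4}{16} + \frac{4}{12}\right) \left(4 + 6 \cdot 7\right) 2 \left(-1\right) = \left(\left(-4\right) \frac{1}{16} + 4 \cdot \frac{1}{12}\right) \left(4 + 42\right) \left(-2\right) = \left(- \frac{1}{4} + \frac{1}{3}\right) 46 \left(-2\right) = \frac{1}{12} \cdot 46 \left(-2\right) = \frac{23}{6} \left(-2\right) = - \frac{23}{3}$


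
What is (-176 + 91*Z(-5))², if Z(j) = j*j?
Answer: 4405801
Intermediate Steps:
Z(j) = j²
(-176 + 91*Z(-5))² = (-176 + 91*(-5)²)² = (-176 + 91*25)² = (-176 + 2275)² = 2099² = 4405801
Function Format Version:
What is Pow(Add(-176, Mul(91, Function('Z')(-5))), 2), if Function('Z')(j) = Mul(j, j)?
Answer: 4405801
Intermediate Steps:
Function('Z')(j) = Pow(j, 2)
Pow(Add(-176, Mul(91, Function('Z')(-5))), 2) = Pow(Add(-176, Mul(91, Pow(-5, 2))), 2) = Pow(Add(-176, Mul(91, 25)), 2) = Pow(Add(-176, 2275), 2) = Pow(2099, 2) = 4405801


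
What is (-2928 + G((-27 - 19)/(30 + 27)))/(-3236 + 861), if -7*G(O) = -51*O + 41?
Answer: 11171/9025 ≈ 1.2378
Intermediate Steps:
G(O) = -41/7 + 51*O/7 (G(O) = -(-51*O + 41)/7 = -(41 - 51*O)/7 = -41/7 + 51*O/7)
(-2928 + G((-27 - 19)/(30 + 27)))/(-3236 + 861) = (-2928 + (-41/7 + 51*((-27 - 19)/(30 + 27))/7))/(-3236 + 861) = (-2928 + (-41/7 + 51*(-46/57)/7))/(-2375) = (-2928 + (-41/7 + 51*(-46*1/57)/7))*(-1/2375) = (-2928 + (-41/7 + (51/7)*(-46/57)))*(-1/2375) = (-2928 + (-41/7 - 782/133))*(-1/2375) = (-2928 - 223/19)*(-1/2375) = -55855/19*(-1/2375) = 11171/9025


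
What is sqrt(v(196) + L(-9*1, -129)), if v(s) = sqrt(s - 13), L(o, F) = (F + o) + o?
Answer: sqrt(-147 + sqrt(183)) ≈ 11.553*I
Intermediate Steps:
L(o, F) = F + 2*o
v(s) = sqrt(-13 + s)
sqrt(v(196) + L(-9*1, -129)) = sqrt(sqrt(-13 + 196) + (-129 + 2*(-9*1))) = sqrt(sqrt(183) + (-129 + 2*(-9))) = sqrt(sqrt(183) + (-129 - 18)) = sqrt(sqrt(183) - 147) = sqrt(-147 + sqrt(183))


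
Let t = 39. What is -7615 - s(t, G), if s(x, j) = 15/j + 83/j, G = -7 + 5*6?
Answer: -175243/23 ≈ -7619.3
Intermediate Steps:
G = 23 (G = -7 + 30 = 23)
s(x, j) = 98/j
-7615 - s(t, G) = -7615 - 98/23 = -175243/23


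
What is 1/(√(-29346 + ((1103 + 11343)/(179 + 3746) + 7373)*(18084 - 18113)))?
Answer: -5*I*√149899786313/954775709 ≈ -0.0020275*I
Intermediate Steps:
1/(√(-29346 + ((1103 + 11343)/(179 + 3746) + 7373)*(18084 - 18113))) = 1/(√(-29346 + (12446/3925 + 7373)*(-29))) = 1/(√(-29346 + (28951471/3925)*(-29))) = 1/(√(-29346 - 839592659/3925)) = 1/(√(-954775709/3925)) = 1/(I*√149899786313/785) = -5*I*√149899786313/954775709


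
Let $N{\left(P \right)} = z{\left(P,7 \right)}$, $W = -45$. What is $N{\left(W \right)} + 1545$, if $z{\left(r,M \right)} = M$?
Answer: $1552$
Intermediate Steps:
$N{\left(P \right)} = 7$
$N{\left(W \right)} + 1545 = 7 + 1545 = 1552$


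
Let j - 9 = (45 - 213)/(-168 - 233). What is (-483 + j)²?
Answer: 36064288836/160801 ≈ 2.2428e+5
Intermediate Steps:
j = 3777/401 (j = 9 + (45 - 213)/(-168 - 233) = 9 - 168/(-401) = 9 - 168*(-1/401) = 9 + 168/401 = 3777/401 ≈ 9.4189)
(-483 + j)² = (-483 + 3777/401)² = (-189906/401)² = 36064288836/160801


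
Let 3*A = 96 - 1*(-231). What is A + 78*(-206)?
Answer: -15959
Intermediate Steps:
A = 109 (A = (96 - 1*(-231))/3 = (96 + 231)/3 = (⅓)*327 = 109)
A + 78*(-206) = 109 + 78*(-206) = 109 - 16068 = -15959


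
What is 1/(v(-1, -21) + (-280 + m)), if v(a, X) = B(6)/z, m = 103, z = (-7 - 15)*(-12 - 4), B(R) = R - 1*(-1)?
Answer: -352/62297 ≈ -0.0056503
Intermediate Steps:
B(R) = 1 + R (B(R) = R + 1 = 1 + R)
z = 352 (z = -22*(-16) = 352)
v(a, X) = 7/352 (v(a, X) = (1 + 6)/352 = 7*(1/352) = 7/352)
1/(v(-1, -21) + (-280 + m)) = 1/(7/352 + (-280 + 103)) = 1/(7/352 - 177) = 1/(-62297/352) = -352/62297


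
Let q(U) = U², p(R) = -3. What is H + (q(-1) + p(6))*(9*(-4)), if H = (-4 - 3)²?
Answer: 121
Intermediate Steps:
H = 49 (H = (-7)² = 49)
H + (q(-1) + p(6))*(9*(-4)) = 49 + ((-1)² - 3)*(9*(-4)) = 49 + (1 - 3)*(-36) = 49 - 2*(-36) = 49 + 72 = 121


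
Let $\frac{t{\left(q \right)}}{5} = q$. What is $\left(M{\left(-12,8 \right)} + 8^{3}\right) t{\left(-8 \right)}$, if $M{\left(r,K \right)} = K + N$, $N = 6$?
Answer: $-21040$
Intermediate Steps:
$t{\left(q \right)} = 5 q$
$M{\left(r,K \right)} = 6 + K$ ($M{\left(r,K \right)} = K + 6 = 6 + K$)
$\left(M{\left(-12,8 \right)} + 8^{3}\right) t{\left(-8 \right)} = \left(\left(6 + 8\right) + 8^{3}\right) 5 \left(-8\right) = \left(14 + 512\right) \left(-40\right) = 526 \left(-40\right) = -21040$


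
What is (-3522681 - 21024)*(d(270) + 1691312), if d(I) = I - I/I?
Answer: -5994464047605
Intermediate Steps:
d(I) = -1 + I (d(I) = I - 1*1 = I - 1 = -1 + I)
(-3522681 - 21024)*(d(270) + 1691312) = (-3522681 - 21024)*((-1 + 270) + 1691312) = -3543705*(269 + 1691312) = -3543705*1691581 = -5994464047605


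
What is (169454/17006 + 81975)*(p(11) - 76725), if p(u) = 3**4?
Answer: -53429923641888/8503 ≈ -6.2837e+9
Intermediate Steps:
p(u) = 81
(169454/17006 + 81975)*(p(11) - 76725) = (169454/17006 + 81975)*(81 - 76725) = (169454*(1/17006) + 81975)*(-76644) = (84727/8503 + 81975)*(-76644) = (697118152/8503)*(-76644) = -53429923641888/8503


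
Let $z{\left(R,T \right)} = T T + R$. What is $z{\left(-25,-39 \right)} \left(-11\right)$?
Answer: $-16456$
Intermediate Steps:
$z{\left(R,T \right)} = R + T^{2}$ ($z{\left(R,T \right)} = T^{2} + R = R + T^{2}$)
$z{\left(-25,-39 \right)} \left(-11\right) = \left(-25 + \left(-39\right)^{2}\right) \left(-11\right) = \left(-25 + 1521\right) \left(-11\right) = 1496 \left(-11\right) = -16456$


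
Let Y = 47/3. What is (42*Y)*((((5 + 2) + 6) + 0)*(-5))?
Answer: -42770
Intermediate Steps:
Y = 47/3 (Y = 47*(1/3) = 47/3 ≈ 15.667)
(42*Y)*((((5 + 2) + 6) + 0)*(-5)) = (42*(47/3))*((((5 + 2) + 6) + 0)*(-5)) = 658*(((7 + 6) + 0)*(-5)) = 658*((13 + 0)*(-5)) = 658*(13*(-5)) = 658*(-65) = -42770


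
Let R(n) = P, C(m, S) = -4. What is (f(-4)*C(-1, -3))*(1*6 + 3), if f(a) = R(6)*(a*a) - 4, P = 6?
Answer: -3312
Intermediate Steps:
R(n) = 6
f(a) = -4 + 6*a**2 (f(a) = 6*(a*a) - 4 = 6*a**2 - 4 = -4 + 6*a**2)
(f(-4)*C(-1, -3))*(1*6 + 3) = ((-4 + 6*(-4)**2)*(-4))*(1*6 + 3) = ((-4 + 6*16)*(-4))*(6 + 3) = ((-4 + 96)*(-4))*9 = (92*(-4))*9 = -368*9 = -3312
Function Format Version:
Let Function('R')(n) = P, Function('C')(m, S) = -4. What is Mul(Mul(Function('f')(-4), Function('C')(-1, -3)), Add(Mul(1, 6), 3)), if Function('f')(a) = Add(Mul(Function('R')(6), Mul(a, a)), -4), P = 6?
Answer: -3312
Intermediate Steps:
Function('R')(n) = 6
Function('f')(a) = Add(-4, Mul(6, Pow(a, 2))) (Function('f')(a) = Add(Mul(6, Mul(a, a)), -4) = Add(Mul(6, Pow(a, 2)), -4) = Add(-4, Mul(6, Pow(a, 2))))
Mul(Mul(Function('f')(-4), Function('C')(-1, -3)), Add(Mul(1, 6), 3)) = Mul(Mul(Add(-4, Mul(6, Pow(-4, 2))), -4), Add(Mul(1, 6), 3)) = Mul(Mul(Add(-4, Mul(6, 16)), -4), Add(6, 3)) = Mul(Mul(Add(-4, 96), -4), 9) = Mul(Mul(92, -4), 9) = Mul(-368, 9) = -3312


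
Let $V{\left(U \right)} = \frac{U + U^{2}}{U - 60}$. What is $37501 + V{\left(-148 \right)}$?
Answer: $\frac{1944613}{52} \approx 37396.0$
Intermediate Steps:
$V{\left(U \right)} = \frac{U + U^{2}}{-60 + U}$
$37501 + V{\left(-148 \right)} = 37501 - \frac{148 \left(1 - 148\right)}{-60 - 148} = 37501 - 148 \frac{1}{-208} \left(-147\right) = 37501 - \left(- \frac{37}{52}\right) \left(-147\right) = 37501 - \frac{5439}{52} = \frac{1944613}{52}$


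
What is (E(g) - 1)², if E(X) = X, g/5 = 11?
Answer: 2916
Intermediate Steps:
g = 55 (g = 5*11 = 55)
(E(g) - 1)² = (55 - 1)² = 54² = 2916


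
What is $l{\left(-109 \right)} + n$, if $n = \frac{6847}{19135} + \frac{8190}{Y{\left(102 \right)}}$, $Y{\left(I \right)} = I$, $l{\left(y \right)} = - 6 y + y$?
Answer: $\frac{203521449}{325295} \approx 625.65$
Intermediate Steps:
$l{\left(y \right)} = - 5 y$
$n = \frac{26235674}{325295}$ ($n = \frac{6847}{19135} + \frac{8190}{102} = 6847 \cdot \frac{1}{19135} + 8190 \cdot \frac{1}{102} = \frac{6847}{19135} + \frac{1365}{17} = \frac{26235674}{325295} \approx 80.652$)
$l{\left(-109 \right)} + n = \left(-5\right) \left(-109\right) + \frac{26235674}{325295} = 545 + \frac{26235674}{325295} = \frac{203521449}{325295}$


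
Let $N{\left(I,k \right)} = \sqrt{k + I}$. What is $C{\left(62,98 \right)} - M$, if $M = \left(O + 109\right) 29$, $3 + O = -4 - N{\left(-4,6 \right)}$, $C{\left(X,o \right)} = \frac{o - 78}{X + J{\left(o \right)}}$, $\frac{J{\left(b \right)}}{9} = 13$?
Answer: $- \frac{529462}{179} + 29 \sqrt{2} \approx -2916.9$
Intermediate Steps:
$J{\left(b \right)} = 117$ ($J{\left(b \right)} = 9 \cdot 13 = 117$)
$N{\left(I,k \right)} = \sqrt{I + k}$
$C{\left(X,o \right)} = \frac{-78 + o}{117 + X}$ ($C{\left(X,o \right)} = \frac{o - 78}{X + 117} = \frac{-78 + o}{117 + X}$)
$O = -7 - \sqrt{2}$ ($O = -3 - \left(4 + \sqrt{-4 + 6}\right) = -3 - \left(4 + \sqrt{2}\right) = -7 - \sqrt{2} \approx -8.4142$)
$M = 2958 - 29 \sqrt{2}$ ($M = \left(\left(-7 - \sqrt{2}\right) + 109\right) 29 = \left(102 - \sqrt{2}\right) 29 = 2958 - 29 \sqrt{2} \approx 2917.0$)
$C{\left(62,98 \right)} - M = \frac{-78 + 98}{117 + 62} - \left(2958 - 29 \sqrt{2}\right) = \frac{1}{179} \cdot 20 - \left(2958 - 29 \sqrt{2}\right) = \frac{20}{179} - \left(2958 - 29 \sqrt{2}\right) = - \frac{529462}{179} + 29 \sqrt{2}$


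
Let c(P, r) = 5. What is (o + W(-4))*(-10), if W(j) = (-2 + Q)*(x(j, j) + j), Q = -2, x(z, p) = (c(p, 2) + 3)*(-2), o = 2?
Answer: -820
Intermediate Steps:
x(z, p) = -16 (x(z, p) = (5 + 3)*(-2) = 8*(-2) = -16)
W(j) = 64 - 4*j (W(j) = (-2 - 2)*(-16 + j) = -4*(-16 + j) = 64 - 4*j)
(o + W(-4))*(-10) = (2 + (64 - 4*(-4)))*(-10) = (2 + (64 + 16))*(-10) = (2 + 80)*(-10) = 82*(-10) = -820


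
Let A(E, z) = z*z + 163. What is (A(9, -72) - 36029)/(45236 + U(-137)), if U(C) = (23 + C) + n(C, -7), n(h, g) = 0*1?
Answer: -15341/22561 ≈ -0.67998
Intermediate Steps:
n(h, g) = 0
U(C) = 23 + C (U(C) = (23 + C) + 0 = 23 + C)
A(E, z) = 163 + z² (A(E, z) = z² + 163 = 163 + z²)
(A(9, -72) - 36029)/(45236 + U(-137)) = ((163 + (-72)²) - 36029)/(45236 + (23 - 137)) = ((163 + 5184) - 36029)/(45236 - 114) = (5347 - 36029)/45122 = -30682*1/45122 = -15341/22561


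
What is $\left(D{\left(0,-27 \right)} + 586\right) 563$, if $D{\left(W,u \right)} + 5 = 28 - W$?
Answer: $342867$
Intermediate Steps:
$D{\left(W,u \right)} = 23 - W$ ($D{\left(W,u \right)} = -5 - \left(-28 + W\right) = 23 - W$)
$\left(D{\left(0,-27 \right)} + 586\right) 563 = \left(\left(23 - 0\right) + 586\right) 563 = \left(\left(23 + 0\right) + 586\right) 563 = \left(23 + 586\right) 563 = 609 \cdot 563 = 342867$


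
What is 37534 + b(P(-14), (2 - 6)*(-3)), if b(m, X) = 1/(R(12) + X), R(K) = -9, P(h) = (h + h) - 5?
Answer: 112603/3 ≈ 37534.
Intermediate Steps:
P(h) = -5 + 2*h (P(h) = 2*h - 5 = -5 + 2*h)
b(m, X) = 1/(-9 + X)
37534 + b(P(-14), (2 - 6)*(-3)) = 37534 + 1/(-9 + (2 - 6)*(-3)) = 37534 + 1/(-9 - 4*(-3)) = 37534 + 1/(-9 + 12) = 37534 + 1/3 = 37534 + ⅓ = 112603/3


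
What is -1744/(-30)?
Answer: 872/15 ≈ 58.133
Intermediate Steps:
-1744/(-30) = -1/30*(-1744) = 872/15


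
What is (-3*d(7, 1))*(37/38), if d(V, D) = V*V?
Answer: -5439/38 ≈ -143.13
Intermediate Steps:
d(V, D) = V²
(-3*d(7, 1))*(37/38) = (-3*7²)*(37/38) = (-3*49)*(37*(1/38)) = -147*37/38 = -5439/38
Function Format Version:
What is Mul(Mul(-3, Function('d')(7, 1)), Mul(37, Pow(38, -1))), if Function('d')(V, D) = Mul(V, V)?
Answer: Rational(-5439, 38) ≈ -143.13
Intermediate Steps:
Function('d')(V, D) = Pow(V, 2)
Mul(Mul(-3, Function('d')(7, 1)), Mul(37, Pow(38, -1))) = Mul(Mul(-3, Pow(7, 2)), Mul(37, Pow(38, -1))) = Mul(Mul(-3, 49), Mul(37, Rational(1, 38))) = Mul(-147, Rational(37, 38)) = Rational(-5439, 38)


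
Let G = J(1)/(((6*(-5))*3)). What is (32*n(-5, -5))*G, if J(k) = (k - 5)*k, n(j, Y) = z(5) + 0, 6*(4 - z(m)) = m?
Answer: 608/135 ≈ 4.5037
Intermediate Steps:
z(m) = 4 - m/6
n(j, Y) = 19/6 (n(j, Y) = (4 - ⅙*5) + 0 = (4 - ⅚) + 0 = 19/6 + 0 = 19/6)
J(k) = k*(-5 + k) (J(k) = (-5 + k)*k = k*(-5 + k))
G = 2/45 (G = (1*(-5 + 1))/(((6*(-5))*3)) = (1*(-4))/((-30*3)) = -4/(-90) = -4*(-1/90) = 2/45 ≈ 0.044444)
(32*n(-5, -5))*G = (32*(19/6))*(2/45) = (304/3)*(2/45) = 608/135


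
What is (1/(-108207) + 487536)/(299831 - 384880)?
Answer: -52754807951/9202897143 ≈ -5.7324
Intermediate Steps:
(1/(-108207) + 487536)/(299831 - 384880) = (-1/108207 + 487536)/(-85049) = (52754807951/108207)*(-1/85049) = -52754807951/9202897143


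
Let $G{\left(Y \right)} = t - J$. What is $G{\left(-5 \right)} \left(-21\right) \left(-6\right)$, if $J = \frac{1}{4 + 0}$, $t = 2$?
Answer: $\frac{441}{2} \approx 220.5$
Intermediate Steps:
$J = \frac{1}{4} \approx 0.25$
$G{\left(Y \right)} = \frac{7}{4}$ ($G{\left(Y \right)} = 2 - \frac{1}{4} = \frac{7}{4}$)
$G{\left(-5 \right)} \left(-21\right) \left(-6\right) = \frac{7}{4} \left(-21\right) \left(-6\right) = \left(- \frac{147}{4}\right) \left(-6\right) = \frac{441}{2}$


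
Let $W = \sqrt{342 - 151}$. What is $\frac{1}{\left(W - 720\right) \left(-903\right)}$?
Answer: $\frac{240}{155980909} + \frac{\sqrt{191}}{467942727} \approx 1.5682 \cdot 10^{-6}$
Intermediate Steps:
$W = \sqrt{191} \approx 13.82$
$\frac{1}{\left(W - 720\right) \left(-903\right)} = \frac{1}{\left(\sqrt{191} - 720\right) \left(-903\right)} = \frac{1}{-720 + \sqrt{191}} \left(- \frac{1}{903}\right) = - \frac{1}{903 \left(-720 + \sqrt{191}\right)}$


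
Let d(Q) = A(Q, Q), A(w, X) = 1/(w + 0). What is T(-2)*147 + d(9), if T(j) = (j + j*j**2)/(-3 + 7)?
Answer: -6613/18 ≈ -367.39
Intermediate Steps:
A(w, X) = 1/w
d(Q) = 1/Q
T(j) = j/4 + j**3/4 (T(j) = (j + j**3)/4 = (j + j**3)*(1/4) = j/4 + j**3/4)
T(-2)*147 + d(9) = ((1/4)*(-2)*(1 + (-2)**2))*147 + 1/9 = ((1/4)*(-2)*(1 + 4))*147 + 1/9 = ((1/4)*(-2)*5)*147 + 1/9 = -5/2*147 + 1/9 = -735/2 + 1/9 = -6613/18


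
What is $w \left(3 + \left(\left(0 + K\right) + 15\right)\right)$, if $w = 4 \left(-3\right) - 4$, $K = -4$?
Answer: $-224$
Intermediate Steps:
$w = -16$ ($w = -12 - 4 = -16$)
$w \left(3 + \left(\left(0 + K\right) + 15\right)\right) = - 16 \left(3 + \left(\left(0 - 4\right) + 15\right)\right) = - 16 \left(3 + \left(-4 + 15\right)\right) = - 16 \left(3 + 11\right) = \left(-16\right) 14 = -224$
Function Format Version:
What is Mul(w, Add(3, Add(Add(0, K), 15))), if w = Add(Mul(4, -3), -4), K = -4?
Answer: -224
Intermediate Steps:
w = -16 (w = Add(-12, -4) = -16)
Mul(w, Add(3, Add(Add(0, K), 15))) = Mul(-16, Add(3, Add(Add(0, -4), 15))) = Mul(-16, Add(3, Add(-4, 15))) = Mul(-16, Add(3, 11)) = Mul(-16, 14) = -224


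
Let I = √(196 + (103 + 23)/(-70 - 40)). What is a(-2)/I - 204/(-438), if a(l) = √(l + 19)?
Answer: 34/73 + √10020395/10717 ≈ 0.76113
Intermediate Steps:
a(l) = √(19 + l)
I = √589435/55 (I = √(196 + 126/(-110)) = √(196 + 126*(-1/110)) = √(196 - 63/55) = √(10717/55) = √589435/55 ≈ 13.959)
a(-2)/I - 204/(-438) = √(19 - 2)/((√589435/55)) - 204/(-438) = √17*(√589435/10717) - 204*(-1/438) = √10020395/10717 + 34/73 = 34/73 + √10020395/10717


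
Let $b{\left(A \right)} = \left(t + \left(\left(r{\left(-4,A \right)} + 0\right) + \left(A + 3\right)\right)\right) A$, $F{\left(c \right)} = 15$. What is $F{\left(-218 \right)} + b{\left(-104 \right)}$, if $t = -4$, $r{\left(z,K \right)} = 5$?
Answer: $10415$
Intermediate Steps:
$b{\left(A \right)} = A \left(4 + A\right)$ ($b{\left(A \right)} = \left(-4 + \left(\left(5 + 0\right) + \left(A + 3\right)\right)\right) A = \left(-4 + \left(5 + \left(3 + A\right)\right)\right) A = \left(-4 + \left(8 + A\right)\right) A = \left(4 + A\right) A = A \left(4 + A\right)$)
$F{\left(-218 \right)} + b{\left(-104 \right)} = 15 - 104 \left(4 - 104\right) = 15 - -10400 = 15 + 10400 = 10415$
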